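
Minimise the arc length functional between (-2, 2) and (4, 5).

Arc-length functional: J[y] = ∫ sqrt(1 + (y')^2) dx.
Lagrangian L = sqrt(1 + (y')^2) has no explicit y dependence, so ∂L/∂y = 0 and the Euler-Lagrange equation gives
    d/dx( y' / sqrt(1 + (y')^2) ) = 0  ⇒  y' / sqrt(1 + (y')^2) = const.
Hence y' is constant, so y(x) is affine.
Fitting the endpoints (-2, 2) and (4, 5):
    slope m = (5 − 2) / (4 − (-2)) = 1/2,
    intercept c = 2 − m·(-2) = 3.
Extremal: y(x) = (1/2) x + 3.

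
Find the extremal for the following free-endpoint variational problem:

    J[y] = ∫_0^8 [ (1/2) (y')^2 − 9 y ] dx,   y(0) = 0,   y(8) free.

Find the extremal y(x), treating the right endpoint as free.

The Lagrangian L = (1/2) (y')^2 − 9 y gives
    ∂L/∂y = −9,   ∂L/∂y' = y'.
Euler-Lagrange: d/dx(y') − (−9) = 0, i.e. y'' + 9 = 0, so
    y(x) = −(9/2) x^2 + C1 x + C2.
Fixed left endpoint y(0) = 0 ⇒ C2 = 0.
The right endpoint x = 8 is free, so the natural (transversality) condition is ∂L/∂y' |_{x=8} = 0, i.e. y'(8) = 0.
Compute y'(x) = −9 x + C1, so y'(8) = −72 + C1 = 0 ⇒ C1 = 72.
Therefore the extremal is
    y(x) = −(9/2) x^2 + 72 x.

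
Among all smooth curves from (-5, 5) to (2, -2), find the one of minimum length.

Arc-length functional: J[y] = ∫ sqrt(1 + (y')^2) dx.
Lagrangian L = sqrt(1 + (y')^2) has no explicit y dependence, so ∂L/∂y = 0 and the Euler-Lagrange equation gives
    d/dx( y' / sqrt(1 + (y')^2) ) = 0  ⇒  y' / sqrt(1 + (y')^2) = const.
Hence y' is constant, so y(x) is affine.
Fitting the endpoints (-5, 5) and (2, -2):
    slope m = ((-2) − 5) / (2 − (-5)) = -1,
    intercept c = 5 − m·(-5) = 0.
Extremal: y(x) = -x.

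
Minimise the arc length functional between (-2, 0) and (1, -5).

Arc-length functional: J[y] = ∫ sqrt(1 + (y')^2) dx.
Lagrangian L = sqrt(1 + (y')^2) has no explicit y dependence, so ∂L/∂y = 0 and the Euler-Lagrange equation gives
    d/dx( y' / sqrt(1 + (y')^2) ) = 0  ⇒  y' / sqrt(1 + (y')^2) = const.
Hence y' is constant, so y(x) is affine.
Fitting the endpoints (-2, 0) and (1, -5):
    slope m = ((-5) − 0) / (1 − (-2)) = -5/3,
    intercept c = 0 − m·(-2) = -10/3.
Extremal: y(x) = (-5/3) x - 10/3.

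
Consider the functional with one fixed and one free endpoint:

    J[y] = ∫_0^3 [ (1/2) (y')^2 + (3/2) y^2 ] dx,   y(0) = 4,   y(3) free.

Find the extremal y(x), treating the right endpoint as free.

The Lagrangian L = (1/2) (y')^2 + (3/2) y^2 gives
    ∂L/∂y = 3 y,   ∂L/∂y' = y'.
Euler-Lagrange: y'' − 3 y = 0.
With k = sqrt(3), the general solution is
    y(x) = A cosh(sqrt(3) x) + B sinh(sqrt(3) x).
Fixed left endpoint y(0) = 4 ⇒ A = 4.
The right endpoint x = 3 is free, so the natural (transversality) condition is ∂L/∂y' |_{x=3} = 0, i.e. y'(3) = 0.
Compute y'(x) = A k sinh(k x) + B k cosh(k x), so
    y'(3) = A k sinh(k·3) + B k cosh(k·3) = 0
    ⇒ B = −A tanh(k·3) = − 4 tanh(sqrt(3)·3).
Therefore the extremal is
    y(x) = 4 cosh(sqrt(3) x) − 4 tanh(sqrt(3)·3) sinh(sqrt(3) x).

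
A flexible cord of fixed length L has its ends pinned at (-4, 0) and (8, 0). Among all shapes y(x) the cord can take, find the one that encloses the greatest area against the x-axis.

Set up the augmented Lagrangian using a multiplier λ for the length constraint:
    F(y, y') = y − λ sqrt(1 + y'^2).
F has no explicit x dependence, so the Beltrami identity yields a first integral
    F − y' ∂F/∂y' = C.
Compute ∂F/∂y' = −λ y' / sqrt(1 + y'^2). Then
    y − λ sqrt(1 + y'^2) + λ y'^2 / sqrt(1 + y'^2) = C
    ⇒  y − λ / sqrt(1 + y'^2) = C.
Solving for y' and integrating gives
    (x − a)^2 + (y − b)^2 = λ^2,
a circular arc of radius λ. The constants a, b are determined by the endpoint conditions y(-4) = y(8) = 0, and λ is fixed implicitly by the length constraint
    ∫_{-4}^{8} sqrt(1 + y'^2) dx = L.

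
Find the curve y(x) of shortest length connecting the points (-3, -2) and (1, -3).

Arc-length functional: J[y] = ∫ sqrt(1 + (y')^2) dx.
Lagrangian L = sqrt(1 + (y')^2) has no explicit y dependence, so ∂L/∂y = 0 and the Euler-Lagrange equation gives
    d/dx( y' / sqrt(1 + (y')^2) ) = 0  ⇒  y' / sqrt(1 + (y')^2) = const.
Hence y' is constant, so y(x) is affine.
Fitting the endpoints (-3, -2) and (1, -3):
    slope m = ((-3) − (-2)) / (1 − (-3)) = -1/4,
    intercept c = (-2) − m·(-3) = -11/4.
Extremal: y(x) = (-1/4) x - 11/4.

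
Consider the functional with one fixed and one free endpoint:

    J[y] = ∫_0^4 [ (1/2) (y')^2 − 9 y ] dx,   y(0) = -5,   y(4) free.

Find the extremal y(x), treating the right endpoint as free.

The Lagrangian L = (1/2) (y')^2 − 9 y gives
    ∂L/∂y = −9,   ∂L/∂y' = y'.
Euler-Lagrange: d/dx(y') − (−9) = 0, i.e. y'' + 9 = 0, so
    y(x) = −(9/2) x^2 + C1 x + C2.
Fixed left endpoint y(0) = -5 ⇒ C2 = -5.
The right endpoint x = 4 is free, so the natural (transversality) condition is ∂L/∂y' |_{x=4} = 0, i.e. y'(4) = 0.
Compute y'(x) = −9 x + C1, so y'(4) = −36 + C1 = 0 ⇒ C1 = 36.
Therefore the extremal is
    y(x) = −(9/2) x^2 + 36 x − 5.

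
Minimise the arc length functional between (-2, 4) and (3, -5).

Arc-length functional: J[y] = ∫ sqrt(1 + (y')^2) dx.
Lagrangian L = sqrt(1 + (y')^2) has no explicit y dependence, so ∂L/∂y = 0 and the Euler-Lagrange equation gives
    d/dx( y' / sqrt(1 + (y')^2) ) = 0  ⇒  y' / sqrt(1 + (y')^2) = const.
Hence y' is constant, so y(x) is affine.
Fitting the endpoints (-2, 4) and (3, -5):
    slope m = ((-5) − 4) / (3 − (-2)) = -9/5,
    intercept c = 4 − m·(-2) = 2/5.
Extremal: y(x) = (-9/5) x + 2/5.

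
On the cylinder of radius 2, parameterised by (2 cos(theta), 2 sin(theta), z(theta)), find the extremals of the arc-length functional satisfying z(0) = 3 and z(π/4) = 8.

Parameterise the cylinder of radius R = 2 as
    r(θ) = (2 cos θ, 2 sin θ, z(θ)).
The arc-length element is
    ds = sqrt(4 + (dz/dθ)^2) dθ,
so the Lagrangian is L = sqrt(4 + z'^2).
L depends on z' only, not on z or θ, so ∂L/∂z = 0 and
    ∂L/∂z' = z' / sqrt(4 + z'^2).
The Euler-Lagrange equation gives
    d/dθ( z' / sqrt(4 + z'^2) ) = 0,
so z' is constant. Integrating once:
    z(θ) = a θ + b,
a helix on the cylinder (a straight line when the cylinder is unrolled). The constants a, b are determined by the endpoint conditions.
With endpoint conditions z(0) = 3 and z(π/4) = 8: from z(0) = b we get b = 3, and a·π/4 + 3 = 8 gives a = 20/π, so
    z(θ) = (20/π) θ + 3.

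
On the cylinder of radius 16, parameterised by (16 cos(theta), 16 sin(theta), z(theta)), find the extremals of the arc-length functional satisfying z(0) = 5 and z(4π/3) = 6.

Parameterise the cylinder of radius R = 16 as
    r(θ) = (16 cos θ, 16 sin θ, z(θ)).
The arc-length element is
    ds = sqrt(256 + (dz/dθ)^2) dθ,
so the Lagrangian is L = sqrt(256 + z'^2).
L depends on z' only, not on z or θ, so ∂L/∂z = 0 and
    ∂L/∂z' = z' / sqrt(256 + z'^2).
The Euler-Lagrange equation gives
    d/dθ( z' / sqrt(256 + z'^2) ) = 0,
so z' is constant. Integrating once:
    z(θ) = a θ + b,
a helix on the cylinder (a straight line when the cylinder is unrolled). The constants a, b are determined by the endpoint conditions.
With endpoint conditions z(0) = 5 and z(4π/3) = 6: from z(0) = b we get b = 5, and a·4π/3 + 5 = 6 gives a = 3/(4π), so
    z(θ) = (3/(4π)) θ + 5.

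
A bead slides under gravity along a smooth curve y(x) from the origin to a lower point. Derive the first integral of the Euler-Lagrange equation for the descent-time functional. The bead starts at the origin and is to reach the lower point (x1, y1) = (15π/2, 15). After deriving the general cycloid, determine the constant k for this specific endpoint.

The Lagrangian L = sqrt((1 + y'^2) / y) has no explicit x dependence, so the Beltrami identity applies:
    L − y' ∂L/∂y' = C.
Compute ∂L/∂y' = y' / sqrt(y (1 + y'^2)).
Substitute:
    sqrt((1 + y'^2)/y) − y'·y' / sqrt(y (1 + y'^2))
    = (1 + y'^2) / sqrt(y (1 + y'^2)) − y'^2 / sqrt(y (1 + y'^2))
    = 1 / sqrt(y (1 + y'^2)) = C.
Squaring and rearranging gives the first integral
    y (1 + y'^2) = 1/C^2 =: k   (constant).
Solving this first-order ODE by the substitution
    y = (k/2)(1 − cos θ)
yields the cycloid parameterisation
    x(θ) = (k/2)(θ − sin θ),   y(θ) = (k/2)(1 − cos θ).
The constant k is fixed by the endpoint condition.
Now fit the given lower endpoint (x1, y1) = (15π/2, 15). At the bottom of the first arch (θ = π), the parametric equations give
    y(π) = (k/2)(1 − cos π) = k,
    x(π) = (k/2)(π − sin π) = kπ/2.
Matching y(π) = 15 gives k = 15, consistent with x(π) = 15π/2. Therefore the specific cycloid is
    x(θ) = (15/2)(θ − sin θ),   y(θ) = (15/2)(1 − cos θ).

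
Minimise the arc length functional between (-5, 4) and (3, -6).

Arc-length functional: J[y] = ∫ sqrt(1 + (y')^2) dx.
Lagrangian L = sqrt(1 + (y')^2) has no explicit y dependence, so ∂L/∂y = 0 and the Euler-Lagrange equation gives
    d/dx( y' / sqrt(1 + (y')^2) ) = 0  ⇒  y' / sqrt(1 + (y')^2) = const.
Hence y' is constant, so y(x) is affine.
Fitting the endpoints (-5, 4) and (3, -6):
    slope m = ((-6) − 4) / (3 − (-5)) = -5/4,
    intercept c = 4 − m·(-5) = -9/4.
Extremal: y(x) = (-5/4) x - 9/4.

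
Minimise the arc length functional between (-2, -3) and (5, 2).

Arc-length functional: J[y] = ∫ sqrt(1 + (y')^2) dx.
Lagrangian L = sqrt(1 + (y')^2) has no explicit y dependence, so ∂L/∂y = 0 and the Euler-Lagrange equation gives
    d/dx( y' / sqrt(1 + (y')^2) ) = 0  ⇒  y' / sqrt(1 + (y')^2) = const.
Hence y' is constant, so y(x) is affine.
Fitting the endpoints (-2, -3) and (5, 2):
    slope m = (2 − (-3)) / (5 − (-2)) = 5/7,
    intercept c = (-3) − m·(-2) = -11/7.
Extremal: y(x) = (5/7) x - 11/7.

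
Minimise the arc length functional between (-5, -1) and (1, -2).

Arc-length functional: J[y] = ∫ sqrt(1 + (y')^2) dx.
Lagrangian L = sqrt(1 + (y')^2) has no explicit y dependence, so ∂L/∂y = 0 and the Euler-Lagrange equation gives
    d/dx( y' / sqrt(1 + (y')^2) ) = 0  ⇒  y' / sqrt(1 + (y')^2) = const.
Hence y' is constant, so y(x) is affine.
Fitting the endpoints (-5, -1) and (1, -2):
    slope m = ((-2) − (-1)) / (1 − (-5)) = -1/6,
    intercept c = (-1) − m·(-5) = -11/6.
Extremal: y(x) = (-1/6) x - 11/6.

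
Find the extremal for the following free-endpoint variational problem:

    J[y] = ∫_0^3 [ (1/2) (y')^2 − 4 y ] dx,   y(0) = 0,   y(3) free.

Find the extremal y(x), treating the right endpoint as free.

The Lagrangian L = (1/2) (y')^2 − 4 y gives
    ∂L/∂y = −4,   ∂L/∂y' = y'.
Euler-Lagrange: d/dx(y') − (−4) = 0, i.e. y'' + 4 = 0, so
    y(x) = −(4/2) x^2 + C1 x + C2.
Fixed left endpoint y(0) = 0 ⇒ C2 = 0.
The right endpoint x = 3 is free, so the natural (transversality) condition is ∂L/∂y' |_{x=3} = 0, i.e. y'(3) = 0.
Compute y'(x) = −4 x + C1, so y'(3) = −12 + C1 = 0 ⇒ C1 = 12.
Therefore the extremal is
    y(x) = −2 x^2 + 12 x.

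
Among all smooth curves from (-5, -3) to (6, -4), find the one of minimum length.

Arc-length functional: J[y] = ∫ sqrt(1 + (y')^2) dx.
Lagrangian L = sqrt(1 + (y')^2) has no explicit y dependence, so ∂L/∂y = 0 and the Euler-Lagrange equation gives
    d/dx( y' / sqrt(1 + (y')^2) ) = 0  ⇒  y' / sqrt(1 + (y')^2) = const.
Hence y' is constant, so y(x) is affine.
Fitting the endpoints (-5, -3) and (6, -4):
    slope m = ((-4) − (-3)) / (6 − (-5)) = -1/11,
    intercept c = (-3) − m·(-5) = -38/11.
Extremal: y(x) = (-1/11) x - 38/11.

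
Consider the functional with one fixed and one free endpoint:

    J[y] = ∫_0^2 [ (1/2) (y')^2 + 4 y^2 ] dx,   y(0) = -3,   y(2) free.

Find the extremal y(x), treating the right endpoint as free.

The Lagrangian L = (1/2) (y')^2 + 4 y^2 gives
    ∂L/∂y = 8 y,   ∂L/∂y' = y'.
Euler-Lagrange: y'' − 8 y = 0.
With k = sqrt(8), the general solution is
    y(x) = A cosh(sqrt(8) x) + B sinh(sqrt(8) x).
Fixed left endpoint y(0) = -3 ⇒ A = -3.
The right endpoint x = 2 is free, so the natural (transversality) condition is ∂L/∂y' |_{x=2} = 0, i.e. y'(2) = 0.
Compute y'(x) = A k sinh(k x) + B k cosh(k x), so
    y'(2) = A k sinh(k·2) + B k cosh(k·2) = 0
    ⇒ B = −A tanh(k·2) = 3 tanh(sqrt(8)·2).
Therefore the extremal is
    y(x) = −3 cosh(sqrt(8) x) + 3 tanh(sqrt(8)·2) sinh(sqrt(8) x).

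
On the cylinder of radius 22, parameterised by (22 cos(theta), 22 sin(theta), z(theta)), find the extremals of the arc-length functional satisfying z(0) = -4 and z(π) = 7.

Parameterise the cylinder of radius R = 22 as
    r(θ) = (22 cos θ, 22 sin θ, z(θ)).
The arc-length element is
    ds = sqrt(484 + (dz/dθ)^2) dθ,
so the Lagrangian is L = sqrt(484 + z'^2).
L depends on z' only, not on z or θ, so ∂L/∂z = 0 and
    ∂L/∂z' = z' / sqrt(484 + z'^2).
The Euler-Lagrange equation gives
    d/dθ( z' / sqrt(484 + z'^2) ) = 0,
so z' is constant. Integrating once:
    z(θ) = a θ + b,
a helix on the cylinder (a straight line when the cylinder is unrolled). The constants a, b are determined by the endpoint conditions.
With endpoint conditions z(0) = -4 and z(π) = 7: from z(0) = b we get b = -4, and a·π + -4 = 7 gives a = 11/π, so
    z(θ) = (11/π) θ − 4.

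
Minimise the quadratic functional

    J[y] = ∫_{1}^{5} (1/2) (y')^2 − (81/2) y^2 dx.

The Lagrangian is L = (1/2) (y')^2 − (81/2) y^2.
Compute ∂L/∂y = -81y, ∂L/∂y' = y'.
The Euler-Lagrange equation d/dx(∂L/∂y') − ∂L/∂y = 0 reduces to
    y'' + 81 y = 0.
Its general solution is
    y(x) = A sin(9x) + B cos(9x),
with A, B fixed by the endpoint conditions.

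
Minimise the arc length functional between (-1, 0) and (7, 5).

Arc-length functional: J[y] = ∫ sqrt(1 + (y')^2) dx.
Lagrangian L = sqrt(1 + (y')^2) has no explicit y dependence, so ∂L/∂y = 0 and the Euler-Lagrange equation gives
    d/dx( y' / sqrt(1 + (y')^2) ) = 0  ⇒  y' / sqrt(1 + (y')^2) = const.
Hence y' is constant, so y(x) is affine.
Fitting the endpoints (-1, 0) and (7, 5):
    slope m = (5 − 0) / (7 − (-1)) = 5/8,
    intercept c = 0 − m·(-1) = 5/8.
Extremal: y(x) = (5/8) x + 5/8.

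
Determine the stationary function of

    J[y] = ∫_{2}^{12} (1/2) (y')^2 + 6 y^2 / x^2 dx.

The Lagrangian is L = (1/2) (y')^2 + 6 y^2 / x^2.
Compute ∂L/∂y = 12y/x^2, ∂L/∂y' = y'.
The Euler-Lagrange equation d/dx(∂L/∂y') − ∂L/∂y = 0 reduces to
    y'' − 12/x^2 · y = 0  (x > 0).
Its general solution is
    y(x) = A x^4 + B x^(-3),
with A, B fixed by the endpoint conditions.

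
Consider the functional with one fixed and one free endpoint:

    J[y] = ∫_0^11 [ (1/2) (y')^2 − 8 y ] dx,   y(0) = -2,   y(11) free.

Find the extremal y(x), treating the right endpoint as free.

The Lagrangian L = (1/2) (y')^2 − 8 y gives
    ∂L/∂y = −8,   ∂L/∂y' = y'.
Euler-Lagrange: d/dx(y') − (−8) = 0, i.e. y'' + 8 = 0, so
    y(x) = −(8/2) x^2 + C1 x + C2.
Fixed left endpoint y(0) = -2 ⇒ C2 = -2.
The right endpoint x = 11 is free, so the natural (transversality) condition is ∂L/∂y' |_{x=11} = 0, i.e. y'(11) = 0.
Compute y'(x) = −8 x + C1, so y'(11) = −88 + C1 = 0 ⇒ C1 = 88.
Therefore the extremal is
    y(x) = −4 x^2 + 88 x − 2.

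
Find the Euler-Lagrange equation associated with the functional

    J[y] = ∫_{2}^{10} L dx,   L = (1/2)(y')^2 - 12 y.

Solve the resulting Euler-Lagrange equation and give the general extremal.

The Lagrangian is L = (1/2)(y')^2 - 12 y.
∂L/∂y = -12.
∂L/∂y' = y'.
The Euler-Lagrange equation d/dx(∂L/∂y') − ∂L/∂y = 0 becomes:
    y'' + 12 = 0
General solution: y(x) = -6 x^2 + A x + B, where A and B are arbitrary constants fixed by the endpoint conditions.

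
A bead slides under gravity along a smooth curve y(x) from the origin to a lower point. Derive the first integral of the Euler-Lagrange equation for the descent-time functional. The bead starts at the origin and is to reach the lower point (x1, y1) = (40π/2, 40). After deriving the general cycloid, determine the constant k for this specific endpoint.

The Lagrangian L = sqrt((1 + y'^2) / y) has no explicit x dependence, so the Beltrami identity applies:
    L − y' ∂L/∂y' = C.
Compute ∂L/∂y' = y' / sqrt(y (1 + y'^2)).
Substitute:
    sqrt((1 + y'^2)/y) − y'·y' / sqrt(y (1 + y'^2))
    = (1 + y'^2) / sqrt(y (1 + y'^2)) − y'^2 / sqrt(y (1 + y'^2))
    = 1 / sqrt(y (1 + y'^2)) = C.
Squaring and rearranging gives the first integral
    y (1 + y'^2) = 1/C^2 =: k   (constant).
Solving this first-order ODE by the substitution
    y = (k/2)(1 − cos θ)
yields the cycloid parameterisation
    x(θ) = (k/2)(θ − sin θ),   y(θ) = (k/2)(1 − cos θ).
The constant k is fixed by the endpoint condition.
Now fit the given lower endpoint (x1, y1) = (40π/2, 40). At the bottom of the first arch (θ = π), the parametric equations give
    y(π) = (k/2)(1 − cos π) = k,
    x(π) = (k/2)(π − sin π) = kπ/2.
Matching y(π) = 40 gives k = 40, consistent with x(π) = 40π/2. Therefore the specific cycloid is
    x(θ) = (40/2)(θ − sin θ),   y(θ) = (40/2)(1 − cos θ).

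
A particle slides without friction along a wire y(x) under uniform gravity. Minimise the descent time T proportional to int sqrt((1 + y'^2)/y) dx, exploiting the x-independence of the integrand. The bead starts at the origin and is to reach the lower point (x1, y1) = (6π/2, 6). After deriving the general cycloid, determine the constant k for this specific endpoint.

The Lagrangian L = sqrt((1 + y'^2) / y) has no explicit x dependence, so the Beltrami identity applies:
    L − y' ∂L/∂y' = C.
Compute ∂L/∂y' = y' / sqrt(y (1 + y'^2)).
Substitute:
    sqrt((1 + y'^2)/y) − y'·y' / sqrt(y (1 + y'^2))
    = (1 + y'^2) / sqrt(y (1 + y'^2)) − y'^2 / sqrt(y (1 + y'^2))
    = 1 / sqrt(y (1 + y'^2)) = C.
Squaring and rearranging gives the first integral
    y (1 + y'^2) = 1/C^2 =: k   (constant).
Solving this first-order ODE by the substitution
    y = (k/2)(1 − cos θ)
yields the cycloid parameterisation
    x(θ) = (k/2)(θ − sin θ),   y(θ) = (k/2)(1 − cos θ).
The constant k is fixed by the endpoint condition.
Now fit the given lower endpoint (x1, y1) = (6π/2, 6). At the bottom of the first arch (θ = π), the parametric equations give
    y(π) = (k/2)(1 − cos π) = k,
    x(π) = (k/2)(π − sin π) = kπ/2.
Matching y(π) = 6 gives k = 6, consistent with x(π) = 6π/2. Therefore the specific cycloid is
    x(θ) = (6/2)(θ − sin θ),   y(θ) = (6/2)(1 − cos θ).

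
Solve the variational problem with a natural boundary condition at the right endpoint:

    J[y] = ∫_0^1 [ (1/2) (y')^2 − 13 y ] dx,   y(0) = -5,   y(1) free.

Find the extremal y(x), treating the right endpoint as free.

The Lagrangian L = (1/2) (y')^2 − 13 y gives
    ∂L/∂y = −13,   ∂L/∂y' = y'.
Euler-Lagrange: d/dx(y') − (−13) = 0, i.e. y'' + 13 = 0, so
    y(x) = −(13/2) x^2 + C1 x + C2.
Fixed left endpoint y(0) = -5 ⇒ C2 = -5.
The right endpoint x = 1 is free, so the natural (transversality) condition is ∂L/∂y' |_{x=1} = 0, i.e. y'(1) = 0.
Compute y'(x) = −13 x + C1, so y'(1) = −13 + C1 = 0 ⇒ C1 = 13.
Therefore the extremal is
    y(x) = −(13/2) x^2 + 13 x − 5.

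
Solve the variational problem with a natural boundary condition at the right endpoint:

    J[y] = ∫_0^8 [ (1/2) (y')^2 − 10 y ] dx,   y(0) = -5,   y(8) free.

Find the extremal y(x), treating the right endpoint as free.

The Lagrangian L = (1/2) (y')^2 − 10 y gives
    ∂L/∂y = −10,   ∂L/∂y' = y'.
Euler-Lagrange: d/dx(y') − (−10) = 0, i.e. y'' + 10 = 0, so
    y(x) = −(10/2) x^2 + C1 x + C2.
Fixed left endpoint y(0) = -5 ⇒ C2 = -5.
The right endpoint x = 8 is free, so the natural (transversality) condition is ∂L/∂y' |_{x=8} = 0, i.e. y'(8) = 0.
Compute y'(x) = −10 x + C1, so y'(8) = −80 + C1 = 0 ⇒ C1 = 80.
Therefore the extremal is
    y(x) = −5 x^2 + 80 x − 5.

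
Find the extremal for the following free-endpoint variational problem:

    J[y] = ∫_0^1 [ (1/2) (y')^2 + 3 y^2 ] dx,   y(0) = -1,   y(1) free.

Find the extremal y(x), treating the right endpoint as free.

The Lagrangian L = (1/2) (y')^2 + 3 y^2 gives
    ∂L/∂y = 6 y,   ∂L/∂y' = y'.
Euler-Lagrange: y'' − 6 y = 0.
With k = sqrt(6), the general solution is
    y(x) = A cosh(sqrt(6) x) + B sinh(sqrt(6) x).
Fixed left endpoint y(0) = -1 ⇒ A = -1.
The right endpoint x = 1 is free, so the natural (transversality) condition is ∂L/∂y' |_{x=1} = 0, i.e. y'(1) = 0.
Compute y'(x) = A k sinh(k x) + B k cosh(k x), so
    y'(1) = A k sinh(k·1) + B k cosh(k·1) = 0
    ⇒ B = −A tanh(k·1) = tanh(sqrt(6)·1).
Therefore the extremal is
    y(x) = −cosh(sqrt(6) x) + tanh(sqrt(6)·1) sinh(sqrt(6) x).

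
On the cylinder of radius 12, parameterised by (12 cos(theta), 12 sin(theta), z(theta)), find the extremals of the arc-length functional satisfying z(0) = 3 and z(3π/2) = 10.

Parameterise the cylinder of radius R = 12 as
    r(θ) = (12 cos θ, 12 sin θ, z(θ)).
The arc-length element is
    ds = sqrt(144 + (dz/dθ)^2) dθ,
so the Lagrangian is L = sqrt(144 + z'^2).
L depends on z' only, not on z or θ, so ∂L/∂z = 0 and
    ∂L/∂z' = z' / sqrt(144 + z'^2).
The Euler-Lagrange equation gives
    d/dθ( z' / sqrt(144 + z'^2) ) = 0,
so z' is constant. Integrating once:
    z(θ) = a θ + b,
a helix on the cylinder (a straight line when the cylinder is unrolled). The constants a, b are determined by the endpoint conditions.
With endpoint conditions z(0) = 3 and z(3π/2) = 10: from z(0) = b we get b = 3, and a·3π/2 + 3 = 10 gives a = 14/(3π), so
    z(θ) = (14/(3π)) θ + 3.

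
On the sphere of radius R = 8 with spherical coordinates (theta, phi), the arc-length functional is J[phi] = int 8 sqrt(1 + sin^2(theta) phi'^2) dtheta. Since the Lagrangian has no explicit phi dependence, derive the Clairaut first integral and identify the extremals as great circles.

On the sphere of radius R = 8 with spherical coordinates (θ, φ), the induced metric is
    ds^2 = 64(dθ^2 + sin^2(θ) dφ^2).
Parameterise by θ; the arc-length functional is
    J[φ] = ∫ 8 sqrt(1 + sin^2(θ) (dφ/dθ)^2) dθ,
so L = 8 sqrt(1 + sin^2(θ) φ'^2). Compute
    ∂L/∂φ = 0  (L has no explicit φ dependence),
    ∂L/∂φ' = 8 sin^2(θ) φ' / sqrt(1 + sin^2(θ) φ'^2).
Since ∂L/∂φ = 0, the Euler-Lagrange equation
    d/dθ(∂L/∂φ') − ∂L/∂φ = 0
reduces to d/dθ(∂L/∂φ') = 0, i.e. the momentum conjugate to φ is conserved:
    8 sin^2(θ) φ' / sqrt(1 + sin^2(θ) φ'^2) = C.
The overall factor of 8 is constant, so dividing through gives Clairaut's relation sin^2(θ) φ' / sqrt(1 + sin^2(θ) φ'^2) = C' (with C' = C/8). Solving for φ' and integrating gives the great-circle family
    cot(θ) = A cos(φ − φ_0),
i.e. the intersection of the sphere with a plane through the origin. The two constants A and φ_0 (equivalently C and one phase) are fixed by the two endpoint conditions.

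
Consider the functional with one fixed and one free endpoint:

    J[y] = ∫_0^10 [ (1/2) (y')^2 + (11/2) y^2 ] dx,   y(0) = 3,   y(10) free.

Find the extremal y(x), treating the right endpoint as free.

The Lagrangian L = (1/2) (y')^2 + (11/2) y^2 gives
    ∂L/∂y = 11 y,   ∂L/∂y' = y'.
Euler-Lagrange: y'' − 11 y = 0.
With k = sqrt(11), the general solution is
    y(x) = A cosh(sqrt(11) x) + B sinh(sqrt(11) x).
Fixed left endpoint y(0) = 3 ⇒ A = 3.
The right endpoint x = 10 is free, so the natural (transversality) condition is ∂L/∂y' |_{x=10} = 0, i.e. y'(10) = 0.
Compute y'(x) = A k sinh(k x) + B k cosh(k x), so
    y'(10) = A k sinh(k·10) + B k cosh(k·10) = 0
    ⇒ B = −A tanh(k·10) = − 3 tanh(sqrt(11)·10).
Therefore the extremal is
    y(x) = 3 cosh(sqrt(11) x) − 3 tanh(sqrt(11)·10) sinh(sqrt(11) x).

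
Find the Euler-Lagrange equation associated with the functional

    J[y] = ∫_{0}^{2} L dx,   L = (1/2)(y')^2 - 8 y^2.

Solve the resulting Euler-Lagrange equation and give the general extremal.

The Lagrangian is L = (1/2)(y')^2 - 8 y^2.
∂L/∂y = -16y.
∂L/∂y' = y'.
The Euler-Lagrange equation d/dx(∂L/∂y') − ∂L/∂y = 0 becomes:
    y'' + 16 y = 0
General solution: y(x) = A sin(4x) + B cos(4x), where A and B are arbitrary constants fixed by the endpoint conditions.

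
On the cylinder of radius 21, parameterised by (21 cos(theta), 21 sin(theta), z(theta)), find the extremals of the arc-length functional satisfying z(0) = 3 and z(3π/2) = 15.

Parameterise the cylinder of radius R = 21 as
    r(θ) = (21 cos θ, 21 sin θ, z(θ)).
The arc-length element is
    ds = sqrt(441 + (dz/dθ)^2) dθ,
so the Lagrangian is L = sqrt(441 + z'^2).
L depends on z' only, not on z or θ, so ∂L/∂z = 0 and
    ∂L/∂z' = z' / sqrt(441 + z'^2).
The Euler-Lagrange equation gives
    d/dθ( z' / sqrt(441 + z'^2) ) = 0,
so z' is constant. Integrating once:
    z(θ) = a θ + b,
a helix on the cylinder (a straight line when the cylinder is unrolled). The constants a, b are determined by the endpoint conditions.
With endpoint conditions z(0) = 3 and z(3π/2) = 15: from z(0) = b we get b = 3, and a·3π/2 + 3 = 15 gives a = 8/π, so
    z(θ) = (8/π) θ + 3.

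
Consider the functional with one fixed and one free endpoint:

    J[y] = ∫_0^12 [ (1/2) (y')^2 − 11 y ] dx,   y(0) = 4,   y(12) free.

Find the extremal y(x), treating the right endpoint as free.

The Lagrangian L = (1/2) (y')^2 − 11 y gives
    ∂L/∂y = −11,   ∂L/∂y' = y'.
Euler-Lagrange: d/dx(y') − (−11) = 0, i.e. y'' + 11 = 0, so
    y(x) = −(11/2) x^2 + C1 x + C2.
Fixed left endpoint y(0) = 4 ⇒ C2 = 4.
The right endpoint x = 12 is free, so the natural (transversality) condition is ∂L/∂y' |_{x=12} = 0, i.e. y'(12) = 0.
Compute y'(x) = −11 x + C1, so y'(12) = −132 + C1 = 0 ⇒ C1 = 132.
Therefore the extremal is
    y(x) = −(11/2) x^2 + 132 x + 4.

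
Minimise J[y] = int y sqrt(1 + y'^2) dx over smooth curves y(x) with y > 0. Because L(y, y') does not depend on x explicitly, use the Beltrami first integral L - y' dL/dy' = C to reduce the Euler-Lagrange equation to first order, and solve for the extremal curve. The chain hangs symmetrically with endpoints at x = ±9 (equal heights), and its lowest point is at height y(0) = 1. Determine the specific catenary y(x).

The Lagrangian L(y, y') = y sqrt(1 + y'^2) has no explicit x dependence, so the Beltrami identity applies:
    L − y' ∂L/∂y' = C.
Compute ∂L/∂y' = y · y' / sqrt(1 + y'^2). Then
    L − y' ∂L/∂y'
    = y sqrt(1 + y'^2) − y · y'^2 / sqrt(1 + y'^2)
    = y (1 + y'^2 − y'^2) / sqrt(1 + y'^2)
    = y / sqrt(1 + y'^2) = C.
Squaring gives y^2 = C^2 (1 + y'^2), i.e.
    y'^2 = y^2 / C^2 − 1.
Separating variables,
    dy / sqrt(y^2 − C^2) = dx / C,
and integrating gives arccosh(y / C) = (x − a)/C, so
    y(x) = C cosh((x − a)/C),
the catenary. The constants C and a are fixed by the two endpoint conditions (and, for the hanging-chain problem, the length constraint selects C).
Now fit the given data. The endpoints x = ±9 are symmetric at equal height, so the catenary is even about its minimum: a = 0 and y(x) = C cosh(x/C). The lowest point is y(0) = C cosh(0) = C, and we are told y(0) = 1, so C = 1. Therefore
    y(x) = cosh(x),
and at the endpoints
    y(±9) = cosh(9).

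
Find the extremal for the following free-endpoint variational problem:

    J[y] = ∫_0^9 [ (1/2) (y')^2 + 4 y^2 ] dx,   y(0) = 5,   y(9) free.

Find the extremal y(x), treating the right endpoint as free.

The Lagrangian L = (1/2) (y')^2 + 4 y^2 gives
    ∂L/∂y = 8 y,   ∂L/∂y' = y'.
Euler-Lagrange: y'' − 8 y = 0.
With k = sqrt(8), the general solution is
    y(x) = A cosh(sqrt(8) x) + B sinh(sqrt(8) x).
Fixed left endpoint y(0) = 5 ⇒ A = 5.
The right endpoint x = 9 is free, so the natural (transversality) condition is ∂L/∂y' |_{x=9} = 0, i.e. y'(9) = 0.
Compute y'(x) = A k sinh(k x) + B k cosh(k x), so
    y'(9) = A k sinh(k·9) + B k cosh(k·9) = 0
    ⇒ B = −A tanh(k·9) = − 5 tanh(sqrt(8)·9).
Therefore the extremal is
    y(x) = 5 cosh(sqrt(8) x) − 5 tanh(sqrt(8)·9) sinh(sqrt(8) x).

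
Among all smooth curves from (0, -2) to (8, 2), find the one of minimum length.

Arc-length functional: J[y] = ∫ sqrt(1 + (y')^2) dx.
Lagrangian L = sqrt(1 + (y')^2) has no explicit y dependence, so ∂L/∂y = 0 and the Euler-Lagrange equation gives
    d/dx( y' / sqrt(1 + (y')^2) ) = 0  ⇒  y' / sqrt(1 + (y')^2) = const.
Hence y' is constant, so y(x) is affine.
Fitting the endpoints (0, -2) and (8, 2):
    slope m = (2 − (-2)) / (8 − 0) = 1/2,
    intercept c = (-2) − m·0 = -2.
Extremal: y(x) = (1/2) x - 2.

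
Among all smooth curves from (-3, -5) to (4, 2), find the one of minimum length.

Arc-length functional: J[y] = ∫ sqrt(1 + (y')^2) dx.
Lagrangian L = sqrt(1 + (y')^2) has no explicit y dependence, so ∂L/∂y = 0 and the Euler-Lagrange equation gives
    d/dx( y' / sqrt(1 + (y')^2) ) = 0  ⇒  y' / sqrt(1 + (y')^2) = const.
Hence y' is constant, so y(x) is affine.
Fitting the endpoints (-3, -5) and (4, 2):
    slope m = (2 − (-5)) / (4 − (-3)) = 1,
    intercept c = (-5) − m·(-3) = -2.
Extremal: y(x) = x - 2.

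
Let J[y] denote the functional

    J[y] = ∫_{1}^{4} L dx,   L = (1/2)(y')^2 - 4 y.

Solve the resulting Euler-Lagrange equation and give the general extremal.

The Lagrangian is L = (1/2)(y')^2 - 4 y.
∂L/∂y = -4.
∂L/∂y' = y'.
The Euler-Lagrange equation d/dx(∂L/∂y') − ∂L/∂y = 0 becomes:
    y'' + 4 = 0
General solution: y(x) = -2 x^2 + A x + B, where A and B are arbitrary constants fixed by the endpoint conditions.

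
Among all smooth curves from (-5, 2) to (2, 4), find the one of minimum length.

Arc-length functional: J[y] = ∫ sqrt(1 + (y')^2) dx.
Lagrangian L = sqrt(1 + (y')^2) has no explicit y dependence, so ∂L/∂y = 0 and the Euler-Lagrange equation gives
    d/dx( y' / sqrt(1 + (y')^2) ) = 0  ⇒  y' / sqrt(1 + (y')^2) = const.
Hence y' is constant, so y(x) is affine.
Fitting the endpoints (-5, 2) and (2, 4):
    slope m = (4 − 2) / (2 − (-5)) = 2/7,
    intercept c = 2 − m·(-5) = 24/7.
Extremal: y(x) = (2/7) x + 24/7.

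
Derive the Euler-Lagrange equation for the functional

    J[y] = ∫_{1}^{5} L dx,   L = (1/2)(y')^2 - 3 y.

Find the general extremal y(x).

The Lagrangian is L = (1/2)(y')^2 - 3 y.
∂L/∂y = -3.
∂L/∂y' = y'.
The Euler-Lagrange equation d/dx(∂L/∂y') − ∂L/∂y = 0 becomes:
    y'' + 3 = 0
General solution: y(x) = -(3/2) x^2 + A x + B, where A and B are arbitrary constants fixed by the endpoint conditions.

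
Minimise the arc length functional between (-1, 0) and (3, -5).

Arc-length functional: J[y] = ∫ sqrt(1 + (y')^2) dx.
Lagrangian L = sqrt(1 + (y')^2) has no explicit y dependence, so ∂L/∂y = 0 and the Euler-Lagrange equation gives
    d/dx( y' / sqrt(1 + (y')^2) ) = 0  ⇒  y' / sqrt(1 + (y')^2) = const.
Hence y' is constant, so y(x) is affine.
Fitting the endpoints (-1, 0) and (3, -5):
    slope m = ((-5) − 0) / (3 − (-1)) = -5/4,
    intercept c = 0 − m·(-1) = -5/4.
Extremal: y(x) = (-5/4) x - 5/4.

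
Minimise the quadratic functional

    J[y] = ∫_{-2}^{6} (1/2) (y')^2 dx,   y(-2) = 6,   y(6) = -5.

The Lagrangian is L = (1/2) (y')^2.
Compute ∂L/∂y = 0, ∂L/∂y' = y'.
The Euler-Lagrange equation d/dx(∂L/∂y') − ∂L/∂y = 0 reduces to
    y'' = 0.
Its general solution is
    y(x) = A x + B,
with A, B fixed by the endpoint conditions.
Applying the endpoint conditions y(-2) = 6 and y(6) = -5: solve A·-2 + B = 6 and A·6 + B = -5. Subtracting gives A(6 − -2) = -5 − 6, so A = -11/8, and B = 6 − A·-2 = 13/4. Therefore
    y(x) = (-11/8) x + 13/4.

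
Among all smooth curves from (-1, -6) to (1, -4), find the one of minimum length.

Arc-length functional: J[y] = ∫ sqrt(1 + (y')^2) dx.
Lagrangian L = sqrt(1 + (y')^2) has no explicit y dependence, so ∂L/∂y = 0 and the Euler-Lagrange equation gives
    d/dx( y' / sqrt(1 + (y')^2) ) = 0  ⇒  y' / sqrt(1 + (y')^2) = const.
Hence y' is constant, so y(x) is affine.
Fitting the endpoints (-1, -6) and (1, -4):
    slope m = ((-4) − (-6)) / (1 − (-1)) = 1,
    intercept c = (-6) − m·(-1) = -5.
Extremal: y(x) = x - 5.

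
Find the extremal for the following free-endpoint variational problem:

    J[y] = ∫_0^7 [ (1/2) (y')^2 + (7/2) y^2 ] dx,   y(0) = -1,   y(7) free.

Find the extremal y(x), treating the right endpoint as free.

The Lagrangian L = (1/2) (y')^2 + (7/2) y^2 gives
    ∂L/∂y = 7 y,   ∂L/∂y' = y'.
Euler-Lagrange: y'' − 7 y = 0.
With k = sqrt(7), the general solution is
    y(x) = A cosh(sqrt(7) x) + B sinh(sqrt(7) x).
Fixed left endpoint y(0) = -1 ⇒ A = -1.
The right endpoint x = 7 is free, so the natural (transversality) condition is ∂L/∂y' |_{x=7} = 0, i.e. y'(7) = 0.
Compute y'(x) = A k sinh(k x) + B k cosh(k x), so
    y'(7) = A k sinh(k·7) + B k cosh(k·7) = 0
    ⇒ B = −A tanh(k·7) = tanh(sqrt(7)·7).
Therefore the extremal is
    y(x) = −cosh(sqrt(7) x) + tanh(sqrt(7)·7) sinh(sqrt(7) x).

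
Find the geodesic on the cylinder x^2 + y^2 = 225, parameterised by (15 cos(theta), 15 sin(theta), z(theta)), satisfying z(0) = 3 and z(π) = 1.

Parameterise the cylinder of radius R = 15 as
    r(θ) = (15 cos θ, 15 sin θ, z(θ)).
The arc-length element is
    ds = sqrt(225 + (dz/dθ)^2) dθ,
so the Lagrangian is L = sqrt(225 + z'^2).
L depends on z' only, not on z or θ, so ∂L/∂z = 0 and
    ∂L/∂z' = z' / sqrt(225 + z'^2).
The Euler-Lagrange equation gives
    d/dθ( z' / sqrt(225 + z'^2) ) = 0,
so z' is constant. Integrating once:
    z(θ) = a θ + b,
a helix on the cylinder (a straight line when the cylinder is unrolled). The constants a, b are determined by the endpoint conditions.
With endpoint conditions z(0) = 3 and z(π) = 1: from z(0) = b we get b = 3, and a·π + 3 = 1 gives a = -2/π, so
    z(θ) = (-2/π) θ + 3.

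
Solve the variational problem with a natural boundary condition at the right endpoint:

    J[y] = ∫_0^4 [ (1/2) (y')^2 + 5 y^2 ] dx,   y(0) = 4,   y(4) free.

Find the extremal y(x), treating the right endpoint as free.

The Lagrangian L = (1/2) (y')^2 + 5 y^2 gives
    ∂L/∂y = 10 y,   ∂L/∂y' = y'.
Euler-Lagrange: y'' − 10 y = 0.
With k = sqrt(10), the general solution is
    y(x) = A cosh(sqrt(10) x) + B sinh(sqrt(10) x).
Fixed left endpoint y(0) = 4 ⇒ A = 4.
The right endpoint x = 4 is free, so the natural (transversality) condition is ∂L/∂y' |_{x=4} = 0, i.e. y'(4) = 0.
Compute y'(x) = A k sinh(k x) + B k cosh(k x), so
    y'(4) = A k sinh(k·4) + B k cosh(k·4) = 0
    ⇒ B = −A tanh(k·4) = − 4 tanh(sqrt(10)·4).
Therefore the extremal is
    y(x) = 4 cosh(sqrt(10) x) − 4 tanh(sqrt(10)·4) sinh(sqrt(10) x).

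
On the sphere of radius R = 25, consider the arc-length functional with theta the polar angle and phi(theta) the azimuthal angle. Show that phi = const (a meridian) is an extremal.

On the sphere of radius R = 25 with spherical coordinates (θ, φ), the induced metric is
    ds^2 = 625(dθ^2 + sin^2(θ) dφ^2).
Using θ as the parameter, the arc-length functional becomes
    J[φ] = ∫ 25 sqrt(1 + sin^2(θ) (dφ/dθ)^2) dθ.
So L = 25 sqrt(1 + sin^2(θ) φ'^2). Compute
    ∂L/∂φ = 0  (L has no explicit φ dependence),
    ∂L/∂φ' = 25 sin^2(θ) φ' / sqrt(1 + sin^2(θ) φ'^2).
For the candidate φ(θ) = c (constant), φ' = 0, so ∂L/∂φ' evaluated along the candidate vanishes, and ∂L/∂φ is identically zero. Hence
    d/dθ(∂L/∂φ') − ∂L/∂φ = 0
is satisfied. Therefore meridians φ = const are extremals of arc length — they are geodesics on the sphere.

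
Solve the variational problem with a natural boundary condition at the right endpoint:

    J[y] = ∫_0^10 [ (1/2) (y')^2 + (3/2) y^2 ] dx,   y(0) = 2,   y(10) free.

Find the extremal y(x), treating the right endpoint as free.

The Lagrangian L = (1/2) (y')^2 + (3/2) y^2 gives
    ∂L/∂y = 3 y,   ∂L/∂y' = y'.
Euler-Lagrange: y'' − 3 y = 0.
With k = sqrt(3), the general solution is
    y(x) = A cosh(sqrt(3) x) + B sinh(sqrt(3) x).
Fixed left endpoint y(0) = 2 ⇒ A = 2.
The right endpoint x = 10 is free, so the natural (transversality) condition is ∂L/∂y' |_{x=10} = 0, i.e. y'(10) = 0.
Compute y'(x) = A k sinh(k x) + B k cosh(k x), so
    y'(10) = A k sinh(k·10) + B k cosh(k·10) = 0
    ⇒ B = −A tanh(k·10) = − 2 tanh(sqrt(3)·10).
Therefore the extremal is
    y(x) = 2 cosh(sqrt(3) x) − 2 tanh(sqrt(3)·10) sinh(sqrt(3) x).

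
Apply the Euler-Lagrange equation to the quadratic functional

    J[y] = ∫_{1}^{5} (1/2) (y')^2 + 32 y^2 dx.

The Lagrangian is L = (1/2) (y')^2 + 32 y^2.
Compute ∂L/∂y = 64y, ∂L/∂y' = y'.
The Euler-Lagrange equation d/dx(∂L/∂y') − ∂L/∂y = 0 reduces to
    y'' − 64 y = 0.
Its general solution is
    y(x) = A e^(8x) + B e^(−8x),
with A, B fixed by the endpoint conditions.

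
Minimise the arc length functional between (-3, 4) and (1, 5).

Arc-length functional: J[y] = ∫ sqrt(1 + (y')^2) dx.
Lagrangian L = sqrt(1 + (y')^2) has no explicit y dependence, so ∂L/∂y = 0 and the Euler-Lagrange equation gives
    d/dx( y' / sqrt(1 + (y')^2) ) = 0  ⇒  y' / sqrt(1 + (y')^2) = const.
Hence y' is constant, so y(x) is affine.
Fitting the endpoints (-3, 4) and (1, 5):
    slope m = (5 − 4) / (1 − (-3)) = 1/4,
    intercept c = 4 − m·(-3) = 19/4.
Extremal: y(x) = (1/4) x + 19/4.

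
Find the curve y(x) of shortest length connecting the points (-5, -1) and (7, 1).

Arc-length functional: J[y] = ∫ sqrt(1 + (y')^2) dx.
Lagrangian L = sqrt(1 + (y')^2) has no explicit y dependence, so ∂L/∂y = 0 and the Euler-Lagrange equation gives
    d/dx( y' / sqrt(1 + (y')^2) ) = 0  ⇒  y' / sqrt(1 + (y')^2) = const.
Hence y' is constant, so y(x) is affine.
Fitting the endpoints (-5, -1) and (7, 1):
    slope m = (1 − (-1)) / (7 − (-5)) = 1/6,
    intercept c = (-1) − m·(-5) = -1/6.
Extremal: y(x) = (1/6) x - 1/6.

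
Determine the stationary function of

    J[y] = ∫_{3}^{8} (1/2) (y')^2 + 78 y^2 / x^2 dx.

The Lagrangian is L = (1/2) (y')^2 + 78 y^2 / x^2.
Compute ∂L/∂y = 156y/x^2, ∂L/∂y' = y'.
The Euler-Lagrange equation d/dx(∂L/∂y') − ∂L/∂y = 0 reduces to
    y'' − 156/x^2 · y = 0  (x > 0).
Its general solution is
    y(x) = A x^13 + B x^(-12),
with A, B fixed by the endpoint conditions.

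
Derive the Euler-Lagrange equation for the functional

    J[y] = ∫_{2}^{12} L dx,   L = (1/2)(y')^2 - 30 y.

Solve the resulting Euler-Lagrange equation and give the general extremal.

The Lagrangian is L = (1/2)(y')^2 - 30 y.
∂L/∂y = -30.
∂L/∂y' = y'.
The Euler-Lagrange equation d/dx(∂L/∂y') − ∂L/∂y = 0 becomes:
    y'' + 30 = 0
General solution: y(x) = -15 x^2 + A x + B, where A and B are arbitrary constants fixed by the endpoint conditions.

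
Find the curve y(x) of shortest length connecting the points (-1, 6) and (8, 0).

Arc-length functional: J[y] = ∫ sqrt(1 + (y')^2) dx.
Lagrangian L = sqrt(1 + (y')^2) has no explicit y dependence, so ∂L/∂y = 0 and the Euler-Lagrange equation gives
    d/dx( y' / sqrt(1 + (y')^2) ) = 0  ⇒  y' / sqrt(1 + (y')^2) = const.
Hence y' is constant, so y(x) is affine.
Fitting the endpoints (-1, 6) and (8, 0):
    slope m = (0 − 6) / (8 − (-1)) = -2/3,
    intercept c = 6 − m·(-1) = 16/3.
Extremal: y(x) = (-2/3) x + 16/3.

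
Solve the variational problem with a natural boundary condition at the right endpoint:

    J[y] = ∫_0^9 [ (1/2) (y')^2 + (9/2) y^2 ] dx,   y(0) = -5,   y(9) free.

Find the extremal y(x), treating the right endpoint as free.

The Lagrangian L = (1/2) (y')^2 + (9/2) y^2 gives
    ∂L/∂y = 9 y,   ∂L/∂y' = y'.
Euler-Lagrange: y'' − 9 y = 0.
With k = 3, the general solution is
    y(x) = A cosh(3 x) + B sinh(3 x).
Fixed left endpoint y(0) = -5 ⇒ A = -5.
The right endpoint x = 9 is free, so the natural (transversality) condition is ∂L/∂y' |_{x=9} = 0, i.e. y'(9) = 0.
Compute y'(x) = A k sinh(k x) + B k cosh(k x), so
    y'(9) = A k sinh(k·9) + B k cosh(k·9) = 0
    ⇒ B = −A tanh(k·9) = 5 tanh(3·9).
Therefore the extremal is
    y(x) = −5 cosh(3 x) + 5 tanh(3·9) sinh(3 x).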